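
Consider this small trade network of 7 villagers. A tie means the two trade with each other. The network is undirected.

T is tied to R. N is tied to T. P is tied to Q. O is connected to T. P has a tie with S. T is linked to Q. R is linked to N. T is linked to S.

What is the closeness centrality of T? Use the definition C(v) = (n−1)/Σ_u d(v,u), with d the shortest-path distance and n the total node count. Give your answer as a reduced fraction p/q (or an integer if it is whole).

6/7

Distances from T: N:1, O:1, P:2, Q:1, R:1, S:1. Sum = 7.
n = 7, so closeness = 6/7.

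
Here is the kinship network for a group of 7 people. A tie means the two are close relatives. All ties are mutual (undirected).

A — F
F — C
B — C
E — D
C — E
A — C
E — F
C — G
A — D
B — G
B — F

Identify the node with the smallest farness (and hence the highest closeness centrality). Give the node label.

Farness (sum of distances to all others) for each node — A:9, B:10, C:7, D:12, E:9, F:8, G:11.
The smallest farness is 7, for C, so C has the highest closeness.

C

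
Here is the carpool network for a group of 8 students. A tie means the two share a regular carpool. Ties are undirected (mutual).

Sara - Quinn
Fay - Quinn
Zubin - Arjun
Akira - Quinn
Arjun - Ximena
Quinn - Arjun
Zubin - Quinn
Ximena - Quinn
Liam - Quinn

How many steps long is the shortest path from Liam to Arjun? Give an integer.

One shortest route is Liam – Quinn – Arjun, which uses 2 edges, and Liam and Arjun are not directly tied, so nothing shorter exists. So d(Liam,Arjun) = 2.

2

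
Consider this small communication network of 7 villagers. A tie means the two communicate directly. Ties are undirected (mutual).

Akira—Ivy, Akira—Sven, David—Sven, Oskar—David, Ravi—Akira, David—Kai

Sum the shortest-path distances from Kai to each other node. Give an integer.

Distances from Kai: Akira:3, David:1, Ivy:4, Oskar:2, Ravi:4, Sven:2.
Sum = 3 + 1 + 4 + 2 + 4 + 2 = 16.

16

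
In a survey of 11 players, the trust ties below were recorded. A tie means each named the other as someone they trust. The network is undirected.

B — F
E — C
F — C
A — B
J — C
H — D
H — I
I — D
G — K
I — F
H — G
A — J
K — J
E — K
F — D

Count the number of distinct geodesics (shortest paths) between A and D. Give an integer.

The shortest distance is 3, and the only length-3 path is A–B–F–D. So there is exactly 1 shortest path.

1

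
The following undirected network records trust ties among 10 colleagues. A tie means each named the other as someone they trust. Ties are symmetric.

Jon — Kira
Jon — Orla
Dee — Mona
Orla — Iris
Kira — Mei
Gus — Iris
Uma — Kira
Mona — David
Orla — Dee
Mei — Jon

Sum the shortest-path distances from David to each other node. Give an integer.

35

Distances from David: Dee:2, Gus:5, Iris:4, Jon:4, Kira:5, Mei:5, Mona:1, Orla:3, Uma:6.
Sum = 2 + 5 + 4 + 4 + 5 + 5 + 1 + 3 + 6 = 35.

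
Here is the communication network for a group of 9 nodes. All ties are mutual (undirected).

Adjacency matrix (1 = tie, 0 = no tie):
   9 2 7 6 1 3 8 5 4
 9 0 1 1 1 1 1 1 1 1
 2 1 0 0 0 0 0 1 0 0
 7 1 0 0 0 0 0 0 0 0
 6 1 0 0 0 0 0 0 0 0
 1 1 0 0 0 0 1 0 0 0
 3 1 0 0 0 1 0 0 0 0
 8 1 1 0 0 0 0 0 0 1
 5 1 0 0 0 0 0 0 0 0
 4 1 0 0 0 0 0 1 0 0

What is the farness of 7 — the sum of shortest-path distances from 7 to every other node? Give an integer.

15

Distances from 7: 1:2, 2:2, 3:2, 4:2, 5:2, 6:2, 8:2, 9:1.
Sum = 2 + 2 + 2 + 2 + 2 + 2 + 2 + 1 = 15.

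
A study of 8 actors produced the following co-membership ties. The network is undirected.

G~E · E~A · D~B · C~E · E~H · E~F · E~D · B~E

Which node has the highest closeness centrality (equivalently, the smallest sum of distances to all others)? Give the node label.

E

Farness (sum of distances to all others) for each node — A:13, B:12, C:13, D:12, E:7, F:13, G:13, H:13.
The smallest farness is 7, for E, so E has the highest closeness.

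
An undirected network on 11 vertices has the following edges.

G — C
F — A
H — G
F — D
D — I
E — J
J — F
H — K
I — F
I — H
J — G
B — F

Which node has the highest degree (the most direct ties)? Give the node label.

Degrees — A:1, B:1, C:1, D:2, E:1, F:5, G:3, H:3, I:3, J:3, K:1.
The maximum is 5, attained only by F.

F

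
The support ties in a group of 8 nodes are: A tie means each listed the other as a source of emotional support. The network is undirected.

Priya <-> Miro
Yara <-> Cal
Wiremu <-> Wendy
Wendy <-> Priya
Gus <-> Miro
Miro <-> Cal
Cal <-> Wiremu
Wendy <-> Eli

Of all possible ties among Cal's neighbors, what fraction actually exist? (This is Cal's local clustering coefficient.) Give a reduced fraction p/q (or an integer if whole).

0

Cal's neighbors: Miro, Wiremu, and Yara (k = 3).
Possible neighbor pairs: C(3,2) = 3. Edges among them: none → e = 0.
Clustering(Cal) = 0/3 = 0.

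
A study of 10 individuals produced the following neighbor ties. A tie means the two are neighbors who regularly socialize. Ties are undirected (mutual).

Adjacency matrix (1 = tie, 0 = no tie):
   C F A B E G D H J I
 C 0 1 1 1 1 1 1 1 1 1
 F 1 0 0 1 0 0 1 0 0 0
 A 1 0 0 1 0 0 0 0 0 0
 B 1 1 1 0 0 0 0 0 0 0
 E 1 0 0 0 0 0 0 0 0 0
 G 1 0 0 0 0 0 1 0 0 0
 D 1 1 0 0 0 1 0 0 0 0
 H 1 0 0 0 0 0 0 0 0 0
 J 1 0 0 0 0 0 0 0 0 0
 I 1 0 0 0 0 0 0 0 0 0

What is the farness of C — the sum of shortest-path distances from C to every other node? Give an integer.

Distances from C: A:1, B:1, D:1, E:1, F:1, G:1, H:1, I:1, J:1.
Sum = 1 + 1 + 1 + 1 + 1 + 1 + 1 + 1 + 1 = 9.

9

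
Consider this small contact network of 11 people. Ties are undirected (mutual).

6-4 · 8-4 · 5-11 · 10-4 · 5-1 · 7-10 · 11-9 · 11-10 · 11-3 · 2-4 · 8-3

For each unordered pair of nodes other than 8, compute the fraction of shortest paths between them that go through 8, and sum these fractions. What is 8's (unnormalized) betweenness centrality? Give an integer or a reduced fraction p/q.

Pairs whose geodesics pass through 8 — 3–4: 1; 3–6: 1; 3–2: 1.
All other pairs contribute 0.
Summing the contributions gives betweenness(8) = 3.

3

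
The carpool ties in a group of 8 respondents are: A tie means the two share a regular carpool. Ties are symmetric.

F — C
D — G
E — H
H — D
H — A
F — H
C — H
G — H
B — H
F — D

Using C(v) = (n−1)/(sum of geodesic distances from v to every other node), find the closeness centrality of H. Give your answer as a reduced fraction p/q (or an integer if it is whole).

1

Distances from H: A:1, B:1, C:1, D:1, E:1, F:1, G:1. Sum = 7.
n = 8, so closeness = 7/7 = 1.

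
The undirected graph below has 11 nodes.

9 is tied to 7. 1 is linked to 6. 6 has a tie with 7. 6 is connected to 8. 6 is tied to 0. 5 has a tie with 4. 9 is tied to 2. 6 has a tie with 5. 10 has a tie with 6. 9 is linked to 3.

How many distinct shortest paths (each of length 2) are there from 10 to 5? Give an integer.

The shortest distance is 2, and the only length-2 path is 10–6–5. So there is exactly 1 shortest path.

1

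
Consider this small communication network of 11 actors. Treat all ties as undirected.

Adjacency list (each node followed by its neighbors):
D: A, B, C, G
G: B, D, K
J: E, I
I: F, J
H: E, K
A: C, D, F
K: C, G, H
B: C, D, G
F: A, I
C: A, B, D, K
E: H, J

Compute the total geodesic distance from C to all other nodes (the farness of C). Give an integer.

20

Distances from C: A:1, B:1, D:1, E:3, F:2, G:2, H:2, I:3, J:4, K:1.
Sum = 1 + 1 + 1 + 3 + 2 + 2 + 2 + 3 + 4 + 1 = 20.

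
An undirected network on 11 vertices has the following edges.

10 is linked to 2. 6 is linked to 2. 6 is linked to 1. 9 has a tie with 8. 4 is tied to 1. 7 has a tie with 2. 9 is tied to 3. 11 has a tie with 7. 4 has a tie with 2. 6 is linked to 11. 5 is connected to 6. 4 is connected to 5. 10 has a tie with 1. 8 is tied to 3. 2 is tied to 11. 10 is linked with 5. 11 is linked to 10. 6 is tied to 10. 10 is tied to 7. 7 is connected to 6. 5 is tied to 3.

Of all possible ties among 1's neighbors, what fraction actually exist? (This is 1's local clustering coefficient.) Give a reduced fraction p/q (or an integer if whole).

1/3

1's neighbors: 4, 6, and 10 (k = 3).
Possible neighbor pairs: C(3,2) = 3. Edges among them: 6–10 → e = 1.
Clustering(1) = 1/3.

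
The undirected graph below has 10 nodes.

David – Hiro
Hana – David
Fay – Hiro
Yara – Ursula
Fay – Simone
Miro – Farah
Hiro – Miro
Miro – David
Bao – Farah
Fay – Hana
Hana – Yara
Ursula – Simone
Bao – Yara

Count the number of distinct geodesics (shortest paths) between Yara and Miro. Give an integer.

The shortest distance is 3. The length-3 paths are: Yara–Hana–David–Miro; Yara–Bao–Farah–Miro.
That gives 2 distinct shortest paths.

2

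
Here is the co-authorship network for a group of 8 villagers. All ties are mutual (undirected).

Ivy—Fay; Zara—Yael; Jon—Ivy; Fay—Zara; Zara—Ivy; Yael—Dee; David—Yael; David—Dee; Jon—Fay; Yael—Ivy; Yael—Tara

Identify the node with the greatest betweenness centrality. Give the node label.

Yael

Unnormalized betweenness of each node: David:0, Dee:0, Fay:1/2, Ivy:13/2, Jon:0, Tara:0, Yael:14, Zara:2.
Yael has the largest value, 14, making it the main broker — the node through which the most shortest paths run.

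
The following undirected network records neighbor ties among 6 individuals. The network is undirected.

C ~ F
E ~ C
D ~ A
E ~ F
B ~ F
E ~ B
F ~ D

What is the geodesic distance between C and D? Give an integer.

2

One shortest route is C – F – D, which uses 2 edges, and C and D are not directly tied, so nothing shorter exists. So d(C,D) = 2.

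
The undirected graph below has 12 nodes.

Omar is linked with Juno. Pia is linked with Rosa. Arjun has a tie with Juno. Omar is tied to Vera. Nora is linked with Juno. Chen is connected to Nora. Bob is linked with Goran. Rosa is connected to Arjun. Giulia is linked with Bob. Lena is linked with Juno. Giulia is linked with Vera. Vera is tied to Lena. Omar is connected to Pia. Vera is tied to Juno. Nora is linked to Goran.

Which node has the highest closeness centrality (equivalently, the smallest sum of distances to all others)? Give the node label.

Juno

Farness (sum of distances to all others) for each node — Arjun:25, Bob:31, Chen:32, Giulia:27, Goran:28, Juno:18, Lena:25, Nora:22, Omar:22, Pia:29, Rosa:32, Vera:21.
The smallest farness is 18, for Juno, so Juno has the highest closeness.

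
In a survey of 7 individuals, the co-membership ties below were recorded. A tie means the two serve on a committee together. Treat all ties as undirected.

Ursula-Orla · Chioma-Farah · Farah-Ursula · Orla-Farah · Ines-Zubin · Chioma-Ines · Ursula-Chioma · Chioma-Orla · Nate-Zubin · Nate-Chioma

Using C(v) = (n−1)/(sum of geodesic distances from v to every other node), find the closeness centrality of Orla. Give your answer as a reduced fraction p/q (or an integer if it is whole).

Distances from Orla: Chioma:1, Farah:1, Ines:2, Nate:2, Ursula:1, Zubin:3. Sum = 10.
n = 7, so closeness = 6/10 = 3/5.

3/5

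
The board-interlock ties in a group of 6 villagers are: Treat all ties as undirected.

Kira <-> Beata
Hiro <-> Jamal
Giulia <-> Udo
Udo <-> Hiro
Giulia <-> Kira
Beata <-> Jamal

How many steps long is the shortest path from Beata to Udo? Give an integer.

3

One shortest route is Beata – Jamal – Hiro – Udo, which uses 3 edges, and at distance 2 from Beata we only reach {Giulia, Hiro}, which does not include Udo. So d(Beata,Udo) = 3.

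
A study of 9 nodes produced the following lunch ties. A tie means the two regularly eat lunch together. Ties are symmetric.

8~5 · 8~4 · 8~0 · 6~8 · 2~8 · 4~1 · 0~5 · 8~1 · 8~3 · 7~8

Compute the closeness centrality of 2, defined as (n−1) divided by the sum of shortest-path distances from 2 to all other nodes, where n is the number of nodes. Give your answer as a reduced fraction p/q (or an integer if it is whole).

Distances from 2: 0:2, 1:2, 3:2, 4:2, 5:2, 6:2, 7:2, 8:1. Sum = 15.
n = 9, so closeness = 8/15.

8/15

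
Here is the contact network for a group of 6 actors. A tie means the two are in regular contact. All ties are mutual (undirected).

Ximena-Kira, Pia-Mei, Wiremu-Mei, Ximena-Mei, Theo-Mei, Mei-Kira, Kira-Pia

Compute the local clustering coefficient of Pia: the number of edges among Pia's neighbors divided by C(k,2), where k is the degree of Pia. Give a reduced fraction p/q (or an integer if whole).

Pia's neighbors: Kira and Mei (k = 2).
Possible neighbor pairs: C(2,2) = 1. Edges among them: Kira–Mei → e = 1.
Clustering(Pia) = 1/1.

1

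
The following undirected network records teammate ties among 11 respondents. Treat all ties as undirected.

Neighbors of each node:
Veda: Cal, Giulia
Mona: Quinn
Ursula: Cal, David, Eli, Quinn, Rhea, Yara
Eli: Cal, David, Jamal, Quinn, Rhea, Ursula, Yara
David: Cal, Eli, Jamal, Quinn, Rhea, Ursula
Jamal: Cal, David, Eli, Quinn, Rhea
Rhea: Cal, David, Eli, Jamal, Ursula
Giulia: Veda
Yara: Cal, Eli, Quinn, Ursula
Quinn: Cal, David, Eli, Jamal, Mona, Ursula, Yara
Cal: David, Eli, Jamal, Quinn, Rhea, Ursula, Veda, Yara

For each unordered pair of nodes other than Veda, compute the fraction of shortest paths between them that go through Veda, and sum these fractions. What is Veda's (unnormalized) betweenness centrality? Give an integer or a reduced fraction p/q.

9

Pairs whose geodesics pass through Veda — David–Giulia: 1; Yara–Giulia: 1; Quinn–Giulia: 1; Eli–Giulia: 1; Ursula–Giulia: 1; Cal–Giulia: 1; Jamal–Giulia: 1; Rhea–Giulia: 1; Mona–Giulia: 1.
All other pairs contribute 0.
Summing the contributions gives betweenness(Veda) = 9.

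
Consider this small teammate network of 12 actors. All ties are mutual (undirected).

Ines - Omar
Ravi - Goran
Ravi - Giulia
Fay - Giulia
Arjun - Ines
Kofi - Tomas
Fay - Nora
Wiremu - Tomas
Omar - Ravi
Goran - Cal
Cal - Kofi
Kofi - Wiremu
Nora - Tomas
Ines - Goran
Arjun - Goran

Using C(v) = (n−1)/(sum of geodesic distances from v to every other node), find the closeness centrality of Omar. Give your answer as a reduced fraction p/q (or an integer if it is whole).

Distances from Omar: Arjun:2, Cal:3, Fay:3, Giulia:2, Goran:2, Ines:1, Kofi:4, Nora:4, Ravi:1, Tomas:5, Wiremu:5. Sum = 32.
n = 12, so closeness = 11/32.

11/32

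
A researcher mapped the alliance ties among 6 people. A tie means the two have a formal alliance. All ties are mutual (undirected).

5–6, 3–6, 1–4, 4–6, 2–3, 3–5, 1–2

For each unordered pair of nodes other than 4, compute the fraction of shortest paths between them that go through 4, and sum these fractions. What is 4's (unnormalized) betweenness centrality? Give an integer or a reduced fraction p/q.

Pairs whose geodesics pass through 4 — 1–6: 1; 1–5: 1/2.
All other pairs contribute 0.
Summing the contributions gives betweenness(4) = 3/2.

3/2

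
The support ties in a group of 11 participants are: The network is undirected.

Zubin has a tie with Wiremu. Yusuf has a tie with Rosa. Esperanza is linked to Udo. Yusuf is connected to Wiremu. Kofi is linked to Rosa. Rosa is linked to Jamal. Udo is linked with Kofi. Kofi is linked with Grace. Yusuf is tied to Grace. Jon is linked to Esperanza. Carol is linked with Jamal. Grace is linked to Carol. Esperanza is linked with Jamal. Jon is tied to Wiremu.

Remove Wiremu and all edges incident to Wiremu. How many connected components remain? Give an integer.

Without Wiremu, the remaining ties split the others into: {Carol, Esperanza, Grace, Jamal, Jon, Kofi, Rosa, Udo, Yusuf}; {Zubin}.
That's 2 separate components.

2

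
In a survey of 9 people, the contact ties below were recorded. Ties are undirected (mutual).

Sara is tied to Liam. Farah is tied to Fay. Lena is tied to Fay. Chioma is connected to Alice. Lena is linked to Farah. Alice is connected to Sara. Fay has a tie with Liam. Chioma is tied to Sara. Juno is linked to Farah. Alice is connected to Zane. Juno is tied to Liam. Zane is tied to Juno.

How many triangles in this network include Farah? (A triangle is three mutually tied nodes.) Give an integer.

1

Farah's neighbors: Fay, Juno, and Lena.
Neighbor pairs that are themselves tied: Farah–Fay–Lena. Each forms one triangle with Farah, for 1 in total.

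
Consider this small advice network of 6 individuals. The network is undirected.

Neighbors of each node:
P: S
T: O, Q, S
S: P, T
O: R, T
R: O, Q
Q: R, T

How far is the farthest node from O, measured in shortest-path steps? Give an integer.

3

Distances from O: P:3, Q:2, R:1, S:2, T:1.
The largest is 3 (to P), so the eccentricity of O is 3.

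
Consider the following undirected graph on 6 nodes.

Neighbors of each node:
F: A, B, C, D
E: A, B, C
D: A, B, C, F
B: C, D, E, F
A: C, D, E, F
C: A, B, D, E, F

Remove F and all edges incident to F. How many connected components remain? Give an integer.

F's neighbors (A, B, C, and D) remain reachable from one another through other ties, so the rest of the network stays in one piece.

1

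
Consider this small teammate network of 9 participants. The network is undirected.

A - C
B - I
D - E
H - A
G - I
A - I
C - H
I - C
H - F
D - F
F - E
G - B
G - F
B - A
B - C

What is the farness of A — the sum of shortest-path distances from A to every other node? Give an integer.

Distances from A: B:1, C:1, D:3, E:3, F:2, G:2, H:1, I:1.
Sum = 1 + 1 + 3 + 3 + 2 + 2 + 1 + 1 = 14.

14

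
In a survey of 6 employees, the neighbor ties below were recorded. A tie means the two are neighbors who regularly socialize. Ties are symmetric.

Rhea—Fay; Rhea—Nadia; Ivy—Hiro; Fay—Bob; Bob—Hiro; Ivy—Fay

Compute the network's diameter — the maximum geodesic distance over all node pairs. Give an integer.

4

Eccentricity of each node (its greatest distance to any other): Bob:3, Fay:2, Hiro:4, Ivy:3, Nadia:4, Rhea:3.
The maximum eccentricity is 4, realized for instance by the pair Hiro–Nadia via Hiro – Bob – Fay – Rhea – Nadia. So the diameter is 4.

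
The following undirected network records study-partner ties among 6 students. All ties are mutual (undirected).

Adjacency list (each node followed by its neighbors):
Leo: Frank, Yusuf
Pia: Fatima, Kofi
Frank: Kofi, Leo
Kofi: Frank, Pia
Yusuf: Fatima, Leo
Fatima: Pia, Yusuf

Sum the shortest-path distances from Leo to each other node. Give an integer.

9

Distances from Leo: Fatima:2, Frank:1, Kofi:2, Pia:3, Yusuf:1.
Sum = 2 + 1 + 2 + 3 + 1 = 9.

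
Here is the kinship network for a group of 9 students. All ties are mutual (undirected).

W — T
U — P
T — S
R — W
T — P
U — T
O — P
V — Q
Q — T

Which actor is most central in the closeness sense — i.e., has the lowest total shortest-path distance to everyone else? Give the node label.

T

Farness (sum of distances to all others) for each node — O:22, P:15, Q:16, R:23, S:18, T:11, U:16, V:23, W:16.
The smallest farness is 11, for T, so T has the highest closeness.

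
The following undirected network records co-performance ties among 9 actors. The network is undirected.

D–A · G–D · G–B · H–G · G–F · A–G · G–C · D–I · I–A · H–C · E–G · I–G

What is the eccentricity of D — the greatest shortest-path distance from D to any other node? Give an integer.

2

Distances from D: A:1, B:2, C:2, E:2, F:2, G:1, H:2, I:1.
The largest is 2 (to B, H, C, E, and F), so the eccentricity of D is 2.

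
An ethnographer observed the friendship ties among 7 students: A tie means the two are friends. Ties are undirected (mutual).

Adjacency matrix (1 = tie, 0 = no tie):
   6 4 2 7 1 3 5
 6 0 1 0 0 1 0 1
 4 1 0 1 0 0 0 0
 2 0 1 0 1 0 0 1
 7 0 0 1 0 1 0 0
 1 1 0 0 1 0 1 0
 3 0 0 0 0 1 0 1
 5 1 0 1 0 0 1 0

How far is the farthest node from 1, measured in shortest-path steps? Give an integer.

Distances from 1: 2:2, 3:1, 4:2, 5:2, 6:1, 7:1.
The largest is 2 (to 4, 5, and 2), so the eccentricity of 1 is 2.

2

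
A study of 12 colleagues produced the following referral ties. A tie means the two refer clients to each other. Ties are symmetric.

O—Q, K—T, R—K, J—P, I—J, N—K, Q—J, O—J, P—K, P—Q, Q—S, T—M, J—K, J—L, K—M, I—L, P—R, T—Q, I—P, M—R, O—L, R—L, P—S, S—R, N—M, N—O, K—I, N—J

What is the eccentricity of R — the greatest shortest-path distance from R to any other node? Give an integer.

2

Distances from R: I:2, J:2, K:1, L:1, M:1, N:2, O:2, P:1, Q:2, S:1, T:2.
The largest is 2 (to T, I, J, N, O, and Q), so the eccentricity of R is 2.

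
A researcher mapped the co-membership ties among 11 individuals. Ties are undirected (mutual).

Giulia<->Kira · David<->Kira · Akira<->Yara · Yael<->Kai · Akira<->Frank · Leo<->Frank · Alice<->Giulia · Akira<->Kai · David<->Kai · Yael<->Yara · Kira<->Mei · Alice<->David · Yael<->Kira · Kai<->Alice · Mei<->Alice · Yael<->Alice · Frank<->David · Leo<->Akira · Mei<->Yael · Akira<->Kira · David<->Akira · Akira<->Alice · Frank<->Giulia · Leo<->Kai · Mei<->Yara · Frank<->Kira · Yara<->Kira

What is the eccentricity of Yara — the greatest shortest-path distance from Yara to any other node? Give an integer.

Distances from Yara: Akira:1, Alice:2, David:2, Frank:2, Giulia:2, Kai:2, Kira:1, Leo:2, Mei:1, Yael:1.
The largest is 2 (to Alice, Leo, David, Kai, Frank, and Giulia), so the eccentricity of Yara is 2.

2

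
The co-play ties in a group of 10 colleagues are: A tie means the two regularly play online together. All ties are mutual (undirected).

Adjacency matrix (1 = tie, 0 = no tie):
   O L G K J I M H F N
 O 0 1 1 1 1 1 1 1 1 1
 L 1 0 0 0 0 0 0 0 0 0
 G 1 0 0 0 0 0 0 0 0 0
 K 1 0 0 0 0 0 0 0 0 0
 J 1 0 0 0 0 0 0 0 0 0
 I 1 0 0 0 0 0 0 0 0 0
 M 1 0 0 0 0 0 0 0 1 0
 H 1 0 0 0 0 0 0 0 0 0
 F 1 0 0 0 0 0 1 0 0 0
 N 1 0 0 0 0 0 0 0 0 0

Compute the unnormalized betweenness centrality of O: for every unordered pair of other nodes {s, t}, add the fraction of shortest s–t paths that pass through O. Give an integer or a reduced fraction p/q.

35

Pairs whose geodesics pass through O — L–G: 1; L–K: 1; L–J: 1; L–I: 1; L–M: 1; L–H: 1; L–F: 1; L–N: 1; G–K: 1; G–J: 1; G–I: 1; G–M: 1; G–H: 1; G–F: 1 … (+21 more pairs).
All other pairs contribute 0.
Summing the contributions gives betweenness(O) = 35.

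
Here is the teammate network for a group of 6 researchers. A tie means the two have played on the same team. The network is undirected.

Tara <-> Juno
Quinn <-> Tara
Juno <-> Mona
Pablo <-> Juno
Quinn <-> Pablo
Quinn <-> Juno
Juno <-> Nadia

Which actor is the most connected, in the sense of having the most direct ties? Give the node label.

Degrees — Juno:5, Mona:1, Nadia:1, Pablo:2, Quinn:3, Tara:2.
The maximum is 5, attained only by Juno.

Juno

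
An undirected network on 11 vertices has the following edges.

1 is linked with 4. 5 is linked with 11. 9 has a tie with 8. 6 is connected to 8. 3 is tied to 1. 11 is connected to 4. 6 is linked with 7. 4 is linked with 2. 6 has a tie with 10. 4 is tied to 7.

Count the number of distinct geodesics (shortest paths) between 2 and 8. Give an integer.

The shortest distance is 4, and the only length-4 path is 2–4–7–6–8. So there is exactly 1 shortest path.

1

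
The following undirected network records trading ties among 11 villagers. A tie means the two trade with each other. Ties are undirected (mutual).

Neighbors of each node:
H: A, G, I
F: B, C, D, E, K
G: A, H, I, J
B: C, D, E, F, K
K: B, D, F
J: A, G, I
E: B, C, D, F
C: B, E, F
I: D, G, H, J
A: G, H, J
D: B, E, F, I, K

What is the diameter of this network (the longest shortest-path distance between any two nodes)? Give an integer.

5

Eccentricity of each node (its greatest distance to any other): A:5, B:4, C:5, D:3, E:4, F:4, G:4, H:4, I:3, J:4, K:4.
The maximum eccentricity is 5, realized for instance by the pair A–C via A – H – I – D – B – C. So the diameter is 5.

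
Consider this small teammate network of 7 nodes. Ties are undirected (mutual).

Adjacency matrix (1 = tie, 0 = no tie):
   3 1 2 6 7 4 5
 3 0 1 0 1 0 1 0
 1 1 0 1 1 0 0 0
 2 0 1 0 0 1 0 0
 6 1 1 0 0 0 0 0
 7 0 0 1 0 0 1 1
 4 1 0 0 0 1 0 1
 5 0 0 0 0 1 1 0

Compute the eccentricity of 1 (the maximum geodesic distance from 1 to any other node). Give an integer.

3

Distances from 1: 2:1, 3:1, 4:2, 5:3, 6:1, 7:2.
The largest is 3 (to 5), so the eccentricity of 1 is 3.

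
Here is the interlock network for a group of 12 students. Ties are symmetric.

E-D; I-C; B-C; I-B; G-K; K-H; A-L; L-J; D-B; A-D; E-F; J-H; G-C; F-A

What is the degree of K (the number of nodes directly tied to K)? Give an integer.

K is directly tied to G and H. That is 2 neighbors, so the degree of K is 2.

2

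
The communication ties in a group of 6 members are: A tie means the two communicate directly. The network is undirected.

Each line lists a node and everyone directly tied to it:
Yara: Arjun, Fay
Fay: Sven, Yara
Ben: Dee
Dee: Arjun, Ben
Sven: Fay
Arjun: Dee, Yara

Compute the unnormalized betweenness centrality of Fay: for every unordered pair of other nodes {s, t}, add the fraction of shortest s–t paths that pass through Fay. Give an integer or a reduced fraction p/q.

4

Pairs whose geodesics pass through Fay — Dee–Sven: 1; Sven–Yara: 1; Sven–Ben: 1; Sven–Arjun: 1.
All other pairs contribute 0.
Summing the contributions gives betweenness(Fay) = 4.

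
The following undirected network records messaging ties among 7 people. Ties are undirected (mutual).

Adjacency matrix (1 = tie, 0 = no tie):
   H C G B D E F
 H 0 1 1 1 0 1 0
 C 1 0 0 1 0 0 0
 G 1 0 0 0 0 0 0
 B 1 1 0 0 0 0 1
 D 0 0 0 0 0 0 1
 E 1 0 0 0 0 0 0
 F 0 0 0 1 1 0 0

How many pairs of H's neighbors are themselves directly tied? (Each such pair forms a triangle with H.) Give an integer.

H's neighbors: B, C, E, and G.
Neighbor pairs that are themselves tied: H–B–C. Each forms one triangle with H, for 1 in total.

1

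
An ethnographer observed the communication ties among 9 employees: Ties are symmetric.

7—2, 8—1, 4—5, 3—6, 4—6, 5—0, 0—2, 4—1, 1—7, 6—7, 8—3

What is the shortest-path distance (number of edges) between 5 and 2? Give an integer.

2

One shortest route is 5 – 0 – 2, which uses 2 edges, and 5 and 2 are not directly tied, so nothing shorter exists. So d(5,2) = 2.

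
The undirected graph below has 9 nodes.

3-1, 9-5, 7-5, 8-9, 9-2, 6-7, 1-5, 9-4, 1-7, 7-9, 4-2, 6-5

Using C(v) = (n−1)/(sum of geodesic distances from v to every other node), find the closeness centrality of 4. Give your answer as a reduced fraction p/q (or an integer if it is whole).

Distances from 4: 1:3, 2:1, 3:4, 5:2, 6:3, 7:2, 8:2, 9:1. Sum = 18.
n = 9, so closeness = 8/18 = 4/9.

4/9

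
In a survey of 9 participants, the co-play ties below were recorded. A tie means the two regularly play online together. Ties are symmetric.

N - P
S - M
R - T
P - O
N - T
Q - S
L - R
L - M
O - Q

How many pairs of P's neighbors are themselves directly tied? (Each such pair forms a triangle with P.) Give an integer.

0

P's neighbors are N and O, but none of them are tied to each other, so no triangle contains P.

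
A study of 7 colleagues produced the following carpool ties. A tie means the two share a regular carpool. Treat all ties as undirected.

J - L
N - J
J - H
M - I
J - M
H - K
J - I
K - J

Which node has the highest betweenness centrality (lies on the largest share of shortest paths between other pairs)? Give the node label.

Unnormalized betweenness of each node: H:0, I:0, J:13, K:0, L:0, M:0, N:0.
J has the largest value, 13, making it the main broker — the node through which the most shortest paths run.

J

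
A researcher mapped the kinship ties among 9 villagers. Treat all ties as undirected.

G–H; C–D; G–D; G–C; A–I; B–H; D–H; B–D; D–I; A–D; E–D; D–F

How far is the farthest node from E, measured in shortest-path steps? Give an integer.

2

Distances from E: A:2, B:2, C:2, D:1, F:2, G:2, H:2, I:2.
The largest is 2 (to G, I, H, B, A, F, and C), so the eccentricity of E is 2.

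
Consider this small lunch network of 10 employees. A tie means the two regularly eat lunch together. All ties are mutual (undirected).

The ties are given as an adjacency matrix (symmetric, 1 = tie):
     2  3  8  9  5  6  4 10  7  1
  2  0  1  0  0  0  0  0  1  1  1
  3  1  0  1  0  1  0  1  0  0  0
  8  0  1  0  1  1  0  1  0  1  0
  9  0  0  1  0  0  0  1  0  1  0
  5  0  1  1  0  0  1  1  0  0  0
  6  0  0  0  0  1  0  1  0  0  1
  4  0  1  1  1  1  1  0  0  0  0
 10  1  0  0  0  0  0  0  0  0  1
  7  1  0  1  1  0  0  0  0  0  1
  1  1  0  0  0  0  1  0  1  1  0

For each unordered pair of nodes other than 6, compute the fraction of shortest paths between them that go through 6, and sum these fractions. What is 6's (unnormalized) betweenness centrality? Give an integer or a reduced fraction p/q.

3

Pairs whose geodesics pass through 6 — 5–10: 1/2; 5–1: 1; 4–10: 1/2; 4–1: 1.
All other pairs contribute 0.
Summing the contributions gives betweenness(6) = 3.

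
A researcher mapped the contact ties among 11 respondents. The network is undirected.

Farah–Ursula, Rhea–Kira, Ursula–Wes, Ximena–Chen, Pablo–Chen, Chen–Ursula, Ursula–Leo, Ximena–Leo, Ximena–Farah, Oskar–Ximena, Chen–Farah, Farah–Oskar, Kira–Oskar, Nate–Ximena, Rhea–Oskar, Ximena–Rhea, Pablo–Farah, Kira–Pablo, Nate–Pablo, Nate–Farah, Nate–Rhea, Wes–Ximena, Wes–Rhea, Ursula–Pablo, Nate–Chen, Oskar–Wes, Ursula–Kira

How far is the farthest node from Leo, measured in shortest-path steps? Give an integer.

Distances from Leo: Chen:2, Farah:2, Kira:2, Nate:2, Oskar:2, Pablo:2, Rhea:2, Ursula:1, Wes:2, Ximena:1.
The largest is 2 (to Wes, Kira, Pablo, Chen, Farah, Nate, Oskar, and Rhea), so the eccentricity of Leo is 2.

2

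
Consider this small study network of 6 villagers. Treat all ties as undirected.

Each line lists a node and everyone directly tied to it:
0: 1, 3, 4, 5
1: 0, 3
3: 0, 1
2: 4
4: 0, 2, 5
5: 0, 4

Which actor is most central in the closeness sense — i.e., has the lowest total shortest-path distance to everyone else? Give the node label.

Farness (sum of distances to all others) for each node — 0:6, 1:9, 2:11, 3:9, 4:7, 5:8.
The smallest farness is 6, for 0, so 0 has the highest closeness.

0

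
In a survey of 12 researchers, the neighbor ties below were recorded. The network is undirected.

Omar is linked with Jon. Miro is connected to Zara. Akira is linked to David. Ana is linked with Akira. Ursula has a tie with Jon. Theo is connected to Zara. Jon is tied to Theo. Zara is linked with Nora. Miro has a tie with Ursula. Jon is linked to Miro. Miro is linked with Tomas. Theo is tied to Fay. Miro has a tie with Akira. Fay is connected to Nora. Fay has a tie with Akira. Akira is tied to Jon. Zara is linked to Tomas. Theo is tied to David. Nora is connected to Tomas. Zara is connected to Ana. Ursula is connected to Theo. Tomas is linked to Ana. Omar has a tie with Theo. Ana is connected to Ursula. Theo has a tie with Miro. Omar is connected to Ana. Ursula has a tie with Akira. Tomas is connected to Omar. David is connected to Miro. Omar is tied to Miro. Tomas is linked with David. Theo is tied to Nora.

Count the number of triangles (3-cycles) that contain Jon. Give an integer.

7

Jon's neighbors: Akira, Miro, Omar, Theo, and Ursula.
Neighbor pairs that are themselves tied: Jon–Akira–Miro; Jon–Akira–Ursula; Jon–Miro–Omar; Jon–Miro–Theo; Jon–Miro–Ursula; Jon–Omar–Theo; Jon–Theo–Ursula. Each forms one triangle with Jon, for 7 in total.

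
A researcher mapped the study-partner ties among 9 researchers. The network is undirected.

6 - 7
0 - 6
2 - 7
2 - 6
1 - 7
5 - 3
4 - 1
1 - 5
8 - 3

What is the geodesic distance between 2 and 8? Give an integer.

One shortest route is 2 – 7 – 1 – 5 – 3 – 8, which uses 5 edges, and at distance 4 from 2 we only reach {3}, which does not include 8. So d(2,8) = 5.

5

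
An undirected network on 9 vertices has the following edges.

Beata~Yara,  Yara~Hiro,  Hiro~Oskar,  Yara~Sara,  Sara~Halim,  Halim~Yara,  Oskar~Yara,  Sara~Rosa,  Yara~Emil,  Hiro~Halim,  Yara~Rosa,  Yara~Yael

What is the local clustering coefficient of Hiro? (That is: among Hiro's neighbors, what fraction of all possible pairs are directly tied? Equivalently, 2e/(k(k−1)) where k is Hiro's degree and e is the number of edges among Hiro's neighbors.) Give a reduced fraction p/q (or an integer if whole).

2/3

Hiro's neighbors: Halim, Oskar, and Yara (k = 3).
Possible neighbor pairs: C(3,2) = 3. Edges among them: Halim–Yara, Oskar–Yara → e = 2.
Clustering(Hiro) = 2/3.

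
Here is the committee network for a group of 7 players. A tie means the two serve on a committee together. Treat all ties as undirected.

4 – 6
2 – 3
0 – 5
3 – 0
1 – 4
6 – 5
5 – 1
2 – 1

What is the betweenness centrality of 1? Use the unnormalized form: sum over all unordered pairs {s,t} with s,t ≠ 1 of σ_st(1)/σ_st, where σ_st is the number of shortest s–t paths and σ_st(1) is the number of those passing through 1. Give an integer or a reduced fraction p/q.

Pairs whose geodesics pass through 1 — 4–5: 1/2; 4–0: 1/2; 4–3: 1; 4–2: 1; 6–2: 2/2; 5–2: 1.
All other pairs contribute 0.
Summing the contributions gives betweenness(1) = 5.

5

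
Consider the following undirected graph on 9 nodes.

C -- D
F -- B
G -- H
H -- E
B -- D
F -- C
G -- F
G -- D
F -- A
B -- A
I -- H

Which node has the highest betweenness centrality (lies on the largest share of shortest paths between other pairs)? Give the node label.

G

Unnormalized betweenness of each node: A:0, B:4/3, C:1/3, D:9/2, E:0, F:19/2, G:46/3, H:13, I:0.
G has the largest value, 46/3, making it the main broker — the node through which the most shortest paths run.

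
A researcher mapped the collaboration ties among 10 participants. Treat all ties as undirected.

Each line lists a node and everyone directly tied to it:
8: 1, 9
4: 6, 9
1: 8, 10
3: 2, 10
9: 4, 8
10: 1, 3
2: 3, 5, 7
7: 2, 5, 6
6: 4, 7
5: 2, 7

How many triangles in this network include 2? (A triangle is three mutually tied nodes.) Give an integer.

2's neighbors: 3, 5, and 7.
Neighbor pairs that are themselves tied: 2–5–7. Each forms one triangle with 2, for 1 in total.

1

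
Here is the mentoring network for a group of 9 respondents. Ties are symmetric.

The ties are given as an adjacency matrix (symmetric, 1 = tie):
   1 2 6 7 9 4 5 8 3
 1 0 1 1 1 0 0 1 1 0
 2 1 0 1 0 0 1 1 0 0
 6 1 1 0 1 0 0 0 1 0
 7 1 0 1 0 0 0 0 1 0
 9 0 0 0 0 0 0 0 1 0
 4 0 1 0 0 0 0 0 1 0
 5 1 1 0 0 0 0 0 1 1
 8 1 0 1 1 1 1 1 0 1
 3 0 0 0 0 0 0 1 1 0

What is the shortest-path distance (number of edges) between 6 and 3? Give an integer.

One shortest route is 6 – 8 – 3, which uses 2 edges, and 6 and 3 are not directly tied, so nothing shorter exists. So d(6,3) = 2.

2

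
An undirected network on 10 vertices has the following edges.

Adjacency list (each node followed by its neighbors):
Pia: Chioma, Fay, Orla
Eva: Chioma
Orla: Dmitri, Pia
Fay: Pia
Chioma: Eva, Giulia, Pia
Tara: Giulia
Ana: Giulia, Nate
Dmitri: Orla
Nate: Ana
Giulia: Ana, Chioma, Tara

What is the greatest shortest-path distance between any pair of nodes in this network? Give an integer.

6

Eccentricity of each node (its greatest distance to any other): Ana:5, Chioma:3, Dmitri:6, Eva:4, Fay:5, Giulia:4, Nate:6, Orla:5, Pia:4, Tara:5.
The maximum eccentricity is 6, realized for instance by the pair Dmitri–Nate via Dmitri – Orla – Pia – Chioma – Giulia – Ana – Nate. So the diameter is 6.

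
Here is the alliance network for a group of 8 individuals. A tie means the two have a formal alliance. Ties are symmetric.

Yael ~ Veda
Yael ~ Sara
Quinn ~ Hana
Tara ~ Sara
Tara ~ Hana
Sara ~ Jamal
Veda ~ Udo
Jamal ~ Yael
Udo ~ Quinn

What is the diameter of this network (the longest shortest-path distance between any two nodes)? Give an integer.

4

Eccentricity of each node (its greatest distance to any other): Hana:3, Jamal:4, Quinn:4, Sara:3, Tara:3, Udo:3, Veda:3, Yael:3.
The maximum eccentricity is 4, realized for instance by the pair Jamal–Quinn via Jamal – Yael – Veda – Udo – Quinn. So the diameter is 4.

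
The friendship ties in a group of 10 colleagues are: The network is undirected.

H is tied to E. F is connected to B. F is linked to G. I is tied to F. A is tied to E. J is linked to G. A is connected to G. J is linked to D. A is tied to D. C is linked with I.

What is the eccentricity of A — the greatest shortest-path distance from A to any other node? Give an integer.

Distances from A: B:3, C:4, D:1, E:1, F:2, G:1, H:2, I:3, J:2.
The largest is 4 (to C), so the eccentricity of A is 4.

4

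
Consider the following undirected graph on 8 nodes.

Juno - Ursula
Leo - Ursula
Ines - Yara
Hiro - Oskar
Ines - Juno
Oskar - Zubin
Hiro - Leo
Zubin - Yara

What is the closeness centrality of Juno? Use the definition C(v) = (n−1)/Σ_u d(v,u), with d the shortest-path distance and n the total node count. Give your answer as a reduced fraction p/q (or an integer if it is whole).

Distances from Juno: Hiro:3, Ines:1, Leo:2, Oskar:4, Ursula:1, Yara:2, Zubin:3. Sum = 16.
n = 8, so closeness = 7/16.

7/16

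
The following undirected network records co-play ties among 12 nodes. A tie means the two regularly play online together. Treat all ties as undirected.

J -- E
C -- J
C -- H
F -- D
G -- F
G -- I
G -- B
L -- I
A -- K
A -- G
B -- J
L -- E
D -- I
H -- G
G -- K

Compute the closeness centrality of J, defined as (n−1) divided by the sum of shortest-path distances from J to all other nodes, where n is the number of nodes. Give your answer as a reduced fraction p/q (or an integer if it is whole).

Distances from J: A:3, B:1, C:1, D:4, E:1, F:3, G:2, H:2, I:3, K:3, L:2. Sum = 25.
n = 12, so closeness = 11/25.

11/25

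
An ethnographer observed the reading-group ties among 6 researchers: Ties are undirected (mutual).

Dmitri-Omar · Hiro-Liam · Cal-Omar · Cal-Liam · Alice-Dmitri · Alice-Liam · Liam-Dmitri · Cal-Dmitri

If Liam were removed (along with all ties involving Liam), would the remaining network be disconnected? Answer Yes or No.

Yes

Removing Liam leaves {Alice, Cal, Dmitri, and Omar} with no path to {Hiro}, so the network splits into 2 components. Liam is a cut vertex.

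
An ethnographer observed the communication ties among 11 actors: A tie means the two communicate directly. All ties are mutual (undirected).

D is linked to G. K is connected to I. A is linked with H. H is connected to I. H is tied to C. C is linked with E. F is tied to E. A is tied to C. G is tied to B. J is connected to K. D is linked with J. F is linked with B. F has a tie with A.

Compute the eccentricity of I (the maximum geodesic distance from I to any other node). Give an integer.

4

Distances from I: A:2, B:4, C:2, D:3, E:3, F:3, G:4, H:1, J:2, K:1.
The largest is 4 (to G and B), so the eccentricity of I is 4.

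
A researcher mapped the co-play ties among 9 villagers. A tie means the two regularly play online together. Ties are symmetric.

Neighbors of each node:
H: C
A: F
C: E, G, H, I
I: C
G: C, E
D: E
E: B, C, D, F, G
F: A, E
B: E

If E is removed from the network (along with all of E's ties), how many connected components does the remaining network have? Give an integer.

4

Without E, the remaining ties split the others into: {D}; {C, G, H, I}; {A, F}; {B}.
That's 4 separate components.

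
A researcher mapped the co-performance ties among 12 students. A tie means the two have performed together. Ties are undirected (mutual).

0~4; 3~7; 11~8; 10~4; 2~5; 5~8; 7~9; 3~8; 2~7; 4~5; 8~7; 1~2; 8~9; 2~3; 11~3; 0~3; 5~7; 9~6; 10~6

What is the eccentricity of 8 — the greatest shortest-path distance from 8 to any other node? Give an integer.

Distances from 8: 0:2, 1:3, 2:2, 3:1, 4:2, 5:1, 6:2, 7:1, 9:1, 10:3, 11:1.
The largest is 3 (to 1 and 10), so the eccentricity of 8 is 3.

3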